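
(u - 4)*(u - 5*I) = u^2 - 4*u - 5*I*u + 20*I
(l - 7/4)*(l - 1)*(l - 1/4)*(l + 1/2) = l^4 - 5*l^3/2 + 15*l^2/16 + 25*l/32 - 7/32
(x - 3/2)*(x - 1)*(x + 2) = x^3 - x^2/2 - 7*x/2 + 3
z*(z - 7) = z^2 - 7*z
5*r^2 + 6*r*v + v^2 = (r + v)*(5*r + v)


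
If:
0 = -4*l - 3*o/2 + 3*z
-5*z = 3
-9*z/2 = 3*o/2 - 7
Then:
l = -23/8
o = 97/15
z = -3/5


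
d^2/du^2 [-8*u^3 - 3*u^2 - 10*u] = -48*u - 6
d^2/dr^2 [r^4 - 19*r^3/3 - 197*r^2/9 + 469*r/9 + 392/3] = 12*r^2 - 38*r - 394/9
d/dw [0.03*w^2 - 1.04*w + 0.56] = 0.06*w - 1.04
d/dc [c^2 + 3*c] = 2*c + 3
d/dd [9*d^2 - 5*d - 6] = 18*d - 5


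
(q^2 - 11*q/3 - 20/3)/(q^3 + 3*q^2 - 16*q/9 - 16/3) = 3*(q - 5)/(3*q^2 + 5*q - 12)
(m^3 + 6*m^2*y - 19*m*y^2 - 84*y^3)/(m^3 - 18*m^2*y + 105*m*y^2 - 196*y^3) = (m^2 + 10*m*y + 21*y^2)/(m^2 - 14*m*y + 49*y^2)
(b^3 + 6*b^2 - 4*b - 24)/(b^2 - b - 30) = (-b^3 - 6*b^2 + 4*b + 24)/(-b^2 + b + 30)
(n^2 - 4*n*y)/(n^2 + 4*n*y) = (n - 4*y)/(n + 4*y)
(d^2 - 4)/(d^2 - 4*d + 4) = (d + 2)/(d - 2)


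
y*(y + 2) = y^2 + 2*y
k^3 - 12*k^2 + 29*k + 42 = (k - 7)*(k - 6)*(k + 1)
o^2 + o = o*(o + 1)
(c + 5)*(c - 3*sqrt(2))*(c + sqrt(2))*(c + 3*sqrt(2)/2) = c^4 - sqrt(2)*c^3/2 + 5*c^3 - 12*c^2 - 5*sqrt(2)*c^2/2 - 60*c - 9*sqrt(2)*c - 45*sqrt(2)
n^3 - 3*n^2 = n^2*(n - 3)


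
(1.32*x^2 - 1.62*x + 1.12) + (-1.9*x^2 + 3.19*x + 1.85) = -0.58*x^2 + 1.57*x + 2.97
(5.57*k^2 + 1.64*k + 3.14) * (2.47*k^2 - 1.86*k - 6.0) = 13.7579*k^4 - 6.3094*k^3 - 28.7146*k^2 - 15.6804*k - 18.84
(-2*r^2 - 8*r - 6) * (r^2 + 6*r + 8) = -2*r^4 - 20*r^3 - 70*r^2 - 100*r - 48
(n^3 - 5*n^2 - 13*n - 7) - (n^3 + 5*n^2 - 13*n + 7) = -10*n^2 - 14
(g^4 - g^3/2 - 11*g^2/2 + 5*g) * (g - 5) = g^5 - 11*g^4/2 - 3*g^3 + 65*g^2/2 - 25*g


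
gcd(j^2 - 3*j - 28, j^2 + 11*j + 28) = j + 4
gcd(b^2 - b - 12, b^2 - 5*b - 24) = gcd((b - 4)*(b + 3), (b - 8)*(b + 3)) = b + 3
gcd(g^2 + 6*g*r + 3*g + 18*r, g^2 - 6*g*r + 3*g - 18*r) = g + 3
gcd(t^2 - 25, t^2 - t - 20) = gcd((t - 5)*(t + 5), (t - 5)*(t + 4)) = t - 5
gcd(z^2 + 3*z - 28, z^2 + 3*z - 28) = z^2 + 3*z - 28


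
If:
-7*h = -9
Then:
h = 9/7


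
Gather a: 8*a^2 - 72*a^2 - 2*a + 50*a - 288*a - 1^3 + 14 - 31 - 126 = -64*a^2 - 240*a - 144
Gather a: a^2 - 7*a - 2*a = a^2 - 9*a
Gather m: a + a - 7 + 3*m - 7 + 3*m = 2*a + 6*m - 14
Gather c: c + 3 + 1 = c + 4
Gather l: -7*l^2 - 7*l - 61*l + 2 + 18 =-7*l^2 - 68*l + 20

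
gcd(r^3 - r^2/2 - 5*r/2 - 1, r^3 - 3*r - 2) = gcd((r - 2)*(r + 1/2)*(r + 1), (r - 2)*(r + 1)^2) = r^2 - r - 2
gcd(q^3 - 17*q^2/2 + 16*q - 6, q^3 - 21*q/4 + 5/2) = q^2 - 5*q/2 + 1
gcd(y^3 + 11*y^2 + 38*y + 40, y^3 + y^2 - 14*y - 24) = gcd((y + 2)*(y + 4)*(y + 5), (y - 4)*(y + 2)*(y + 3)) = y + 2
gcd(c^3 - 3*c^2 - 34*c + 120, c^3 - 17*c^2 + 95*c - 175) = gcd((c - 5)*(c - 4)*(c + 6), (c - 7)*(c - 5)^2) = c - 5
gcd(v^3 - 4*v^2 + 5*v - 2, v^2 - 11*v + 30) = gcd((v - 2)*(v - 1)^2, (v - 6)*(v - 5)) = 1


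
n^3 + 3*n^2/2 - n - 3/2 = (n - 1)*(n + 1)*(n + 3/2)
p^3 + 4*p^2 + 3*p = p*(p + 1)*(p + 3)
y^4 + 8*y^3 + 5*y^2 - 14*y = y*(y - 1)*(y + 2)*(y + 7)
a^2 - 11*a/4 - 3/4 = (a - 3)*(a + 1/4)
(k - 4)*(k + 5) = k^2 + k - 20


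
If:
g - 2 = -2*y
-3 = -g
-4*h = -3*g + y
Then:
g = 3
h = 19/8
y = -1/2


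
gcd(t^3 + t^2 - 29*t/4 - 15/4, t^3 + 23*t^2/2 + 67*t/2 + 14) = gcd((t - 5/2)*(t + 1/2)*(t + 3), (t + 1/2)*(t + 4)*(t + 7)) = t + 1/2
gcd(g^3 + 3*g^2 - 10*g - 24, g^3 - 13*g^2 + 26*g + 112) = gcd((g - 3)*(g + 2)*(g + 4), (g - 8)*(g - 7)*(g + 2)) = g + 2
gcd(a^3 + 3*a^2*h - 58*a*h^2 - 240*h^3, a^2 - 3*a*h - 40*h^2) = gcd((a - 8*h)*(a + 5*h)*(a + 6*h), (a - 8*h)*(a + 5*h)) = a^2 - 3*a*h - 40*h^2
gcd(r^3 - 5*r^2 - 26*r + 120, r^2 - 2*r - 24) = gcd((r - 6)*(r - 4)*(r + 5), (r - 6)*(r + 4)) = r - 6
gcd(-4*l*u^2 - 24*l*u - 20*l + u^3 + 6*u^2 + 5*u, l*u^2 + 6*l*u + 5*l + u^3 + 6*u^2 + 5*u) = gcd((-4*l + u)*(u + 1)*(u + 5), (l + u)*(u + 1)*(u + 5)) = u^2 + 6*u + 5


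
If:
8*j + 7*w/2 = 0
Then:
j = -7*w/16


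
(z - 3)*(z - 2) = z^2 - 5*z + 6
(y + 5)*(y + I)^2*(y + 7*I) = y^4 + 5*y^3 + 9*I*y^3 - 15*y^2 + 45*I*y^2 - 75*y - 7*I*y - 35*I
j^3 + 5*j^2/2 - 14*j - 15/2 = (j - 3)*(j + 1/2)*(j + 5)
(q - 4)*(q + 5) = q^2 + q - 20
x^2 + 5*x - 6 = (x - 1)*(x + 6)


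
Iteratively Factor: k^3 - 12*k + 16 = (k + 4)*(k^2 - 4*k + 4) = (k - 2)*(k + 4)*(k - 2)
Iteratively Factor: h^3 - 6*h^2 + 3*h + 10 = (h - 2)*(h^2 - 4*h - 5) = (h - 2)*(h + 1)*(h - 5)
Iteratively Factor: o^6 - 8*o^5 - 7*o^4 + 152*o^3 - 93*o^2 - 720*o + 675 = (o - 1)*(o^5 - 7*o^4 - 14*o^3 + 138*o^2 + 45*o - 675) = (o - 1)*(o + 3)*(o^4 - 10*o^3 + 16*o^2 + 90*o - 225) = (o - 1)*(o + 3)^2*(o^3 - 13*o^2 + 55*o - 75) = (o - 5)*(o - 1)*(o + 3)^2*(o^2 - 8*o + 15) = (o - 5)^2*(o - 1)*(o + 3)^2*(o - 3)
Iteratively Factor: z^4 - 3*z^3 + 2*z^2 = (z - 1)*(z^3 - 2*z^2) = z*(z - 1)*(z^2 - 2*z) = z*(z - 2)*(z - 1)*(z)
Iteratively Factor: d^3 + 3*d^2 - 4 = (d - 1)*(d^2 + 4*d + 4) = (d - 1)*(d + 2)*(d + 2)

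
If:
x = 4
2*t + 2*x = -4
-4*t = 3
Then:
No Solution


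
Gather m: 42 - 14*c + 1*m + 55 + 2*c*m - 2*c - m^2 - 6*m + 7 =-16*c - m^2 + m*(2*c - 5) + 104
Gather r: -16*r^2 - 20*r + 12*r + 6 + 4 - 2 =-16*r^2 - 8*r + 8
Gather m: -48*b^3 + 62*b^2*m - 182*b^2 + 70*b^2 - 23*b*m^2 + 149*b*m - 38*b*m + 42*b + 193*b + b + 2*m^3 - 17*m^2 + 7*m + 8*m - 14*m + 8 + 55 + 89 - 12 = -48*b^3 - 112*b^2 + 236*b + 2*m^3 + m^2*(-23*b - 17) + m*(62*b^2 + 111*b + 1) + 140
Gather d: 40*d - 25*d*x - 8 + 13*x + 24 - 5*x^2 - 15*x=d*(40 - 25*x) - 5*x^2 - 2*x + 16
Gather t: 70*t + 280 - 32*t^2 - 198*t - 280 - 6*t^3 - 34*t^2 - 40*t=-6*t^3 - 66*t^2 - 168*t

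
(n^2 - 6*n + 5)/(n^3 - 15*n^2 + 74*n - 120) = (n - 1)/(n^2 - 10*n + 24)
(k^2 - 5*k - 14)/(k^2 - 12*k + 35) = (k + 2)/(k - 5)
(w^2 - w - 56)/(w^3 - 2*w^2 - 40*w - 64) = (w + 7)/(w^2 + 6*w + 8)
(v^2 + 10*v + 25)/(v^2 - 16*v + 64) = (v^2 + 10*v + 25)/(v^2 - 16*v + 64)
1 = 1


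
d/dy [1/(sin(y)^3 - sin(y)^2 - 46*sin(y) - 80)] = (-3*sin(y)^2 + 2*sin(y) + 46)*cos(y)/(-sin(y)^3 + sin(y)^2 + 46*sin(y) + 80)^2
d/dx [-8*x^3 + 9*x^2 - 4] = 6*x*(3 - 4*x)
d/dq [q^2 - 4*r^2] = 2*q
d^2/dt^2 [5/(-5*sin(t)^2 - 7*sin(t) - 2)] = 5*(100*sin(t)^3 + 5*sin(t)^2 - 146*sin(t) - 78)/((sin(t) + 1)^2*(5*sin(t) + 2)^3)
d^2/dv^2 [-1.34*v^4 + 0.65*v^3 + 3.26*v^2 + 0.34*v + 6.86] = -16.08*v^2 + 3.9*v + 6.52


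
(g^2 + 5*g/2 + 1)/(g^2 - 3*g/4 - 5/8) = 4*(g + 2)/(4*g - 5)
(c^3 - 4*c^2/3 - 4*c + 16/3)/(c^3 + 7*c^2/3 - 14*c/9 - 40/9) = 3*(c - 2)/(3*c + 5)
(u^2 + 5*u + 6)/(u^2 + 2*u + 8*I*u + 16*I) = (u + 3)/(u + 8*I)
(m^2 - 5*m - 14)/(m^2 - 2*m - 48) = (-m^2 + 5*m + 14)/(-m^2 + 2*m + 48)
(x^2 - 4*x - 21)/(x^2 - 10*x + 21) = (x + 3)/(x - 3)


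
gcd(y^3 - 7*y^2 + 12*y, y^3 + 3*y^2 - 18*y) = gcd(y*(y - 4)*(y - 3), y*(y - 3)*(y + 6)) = y^2 - 3*y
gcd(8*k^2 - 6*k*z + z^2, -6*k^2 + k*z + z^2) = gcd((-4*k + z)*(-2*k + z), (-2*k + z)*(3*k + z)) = -2*k + z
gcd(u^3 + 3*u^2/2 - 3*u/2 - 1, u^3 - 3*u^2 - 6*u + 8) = u^2 + u - 2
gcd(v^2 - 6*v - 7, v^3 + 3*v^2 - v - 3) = v + 1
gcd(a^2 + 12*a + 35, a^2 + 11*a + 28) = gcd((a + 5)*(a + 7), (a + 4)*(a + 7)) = a + 7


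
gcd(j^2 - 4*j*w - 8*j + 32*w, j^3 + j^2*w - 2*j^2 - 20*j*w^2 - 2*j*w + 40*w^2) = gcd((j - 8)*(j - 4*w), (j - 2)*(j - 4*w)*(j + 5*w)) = -j + 4*w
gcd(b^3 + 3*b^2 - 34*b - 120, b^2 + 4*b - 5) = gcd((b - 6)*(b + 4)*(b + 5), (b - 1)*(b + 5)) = b + 5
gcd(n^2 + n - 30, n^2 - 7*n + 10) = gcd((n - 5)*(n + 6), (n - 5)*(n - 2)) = n - 5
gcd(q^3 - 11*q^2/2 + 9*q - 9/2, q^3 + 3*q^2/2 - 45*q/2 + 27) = q^2 - 9*q/2 + 9/2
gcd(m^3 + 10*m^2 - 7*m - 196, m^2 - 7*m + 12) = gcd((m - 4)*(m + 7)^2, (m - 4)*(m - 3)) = m - 4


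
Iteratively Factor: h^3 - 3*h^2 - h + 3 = (h - 1)*(h^2 - 2*h - 3) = (h - 3)*(h - 1)*(h + 1)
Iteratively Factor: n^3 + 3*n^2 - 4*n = (n)*(n^2 + 3*n - 4) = n*(n - 1)*(n + 4)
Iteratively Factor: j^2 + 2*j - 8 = (j - 2)*(j + 4)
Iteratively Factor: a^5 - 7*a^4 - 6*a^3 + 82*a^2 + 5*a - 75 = (a - 1)*(a^4 - 6*a^3 - 12*a^2 + 70*a + 75) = (a - 1)*(a + 1)*(a^3 - 7*a^2 - 5*a + 75) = (a - 1)*(a + 1)*(a + 3)*(a^2 - 10*a + 25) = (a - 5)*(a - 1)*(a + 1)*(a + 3)*(a - 5)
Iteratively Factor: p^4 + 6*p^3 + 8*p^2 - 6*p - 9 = (p + 1)*(p^3 + 5*p^2 + 3*p - 9) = (p - 1)*(p + 1)*(p^2 + 6*p + 9) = (p - 1)*(p + 1)*(p + 3)*(p + 3)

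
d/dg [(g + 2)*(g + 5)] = 2*g + 7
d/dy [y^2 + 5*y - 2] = 2*y + 5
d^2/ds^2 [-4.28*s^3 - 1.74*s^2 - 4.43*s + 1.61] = -25.68*s - 3.48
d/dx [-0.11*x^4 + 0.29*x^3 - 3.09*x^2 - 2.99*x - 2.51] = -0.44*x^3 + 0.87*x^2 - 6.18*x - 2.99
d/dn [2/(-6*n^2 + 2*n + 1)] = 4*(6*n - 1)/(-6*n^2 + 2*n + 1)^2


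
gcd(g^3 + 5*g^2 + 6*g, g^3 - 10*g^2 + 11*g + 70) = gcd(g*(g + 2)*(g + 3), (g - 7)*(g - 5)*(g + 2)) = g + 2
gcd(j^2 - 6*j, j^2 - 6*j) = j^2 - 6*j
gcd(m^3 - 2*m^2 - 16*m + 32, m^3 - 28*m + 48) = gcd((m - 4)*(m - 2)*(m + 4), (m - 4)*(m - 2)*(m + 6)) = m^2 - 6*m + 8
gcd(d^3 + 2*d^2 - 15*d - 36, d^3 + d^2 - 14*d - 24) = d^2 - d - 12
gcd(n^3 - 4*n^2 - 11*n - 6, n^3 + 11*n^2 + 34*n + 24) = n + 1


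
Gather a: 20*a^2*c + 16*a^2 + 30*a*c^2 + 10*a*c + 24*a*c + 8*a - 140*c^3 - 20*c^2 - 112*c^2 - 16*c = a^2*(20*c + 16) + a*(30*c^2 + 34*c + 8) - 140*c^3 - 132*c^2 - 16*c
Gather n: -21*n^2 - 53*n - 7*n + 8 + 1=-21*n^2 - 60*n + 9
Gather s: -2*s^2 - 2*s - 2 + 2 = -2*s^2 - 2*s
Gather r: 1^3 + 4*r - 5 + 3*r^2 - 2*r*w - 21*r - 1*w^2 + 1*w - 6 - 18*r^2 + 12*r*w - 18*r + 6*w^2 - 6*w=-15*r^2 + r*(10*w - 35) + 5*w^2 - 5*w - 10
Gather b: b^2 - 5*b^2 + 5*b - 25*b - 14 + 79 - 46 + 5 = -4*b^2 - 20*b + 24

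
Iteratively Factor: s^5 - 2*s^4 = (s)*(s^4 - 2*s^3) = s^2*(s^3 - 2*s^2) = s^3*(s^2 - 2*s) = s^3*(s - 2)*(s)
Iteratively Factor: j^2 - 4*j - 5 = (j + 1)*(j - 5)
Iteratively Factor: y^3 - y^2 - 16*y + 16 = (y - 4)*(y^2 + 3*y - 4) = (y - 4)*(y - 1)*(y + 4)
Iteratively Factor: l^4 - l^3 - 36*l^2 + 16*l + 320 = (l + 4)*(l^3 - 5*l^2 - 16*l + 80) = (l + 4)^2*(l^2 - 9*l + 20) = (l - 5)*(l + 4)^2*(l - 4)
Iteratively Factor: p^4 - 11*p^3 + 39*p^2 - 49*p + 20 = (p - 1)*(p^3 - 10*p^2 + 29*p - 20) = (p - 1)^2*(p^2 - 9*p + 20) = (p - 4)*(p - 1)^2*(p - 5)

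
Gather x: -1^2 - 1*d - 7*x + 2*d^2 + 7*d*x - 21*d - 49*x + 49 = 2*d^2 - 22*d + x*(7*d - 56) + 48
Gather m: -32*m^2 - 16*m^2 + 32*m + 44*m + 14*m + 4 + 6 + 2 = -48*m^2 + 90*m + 12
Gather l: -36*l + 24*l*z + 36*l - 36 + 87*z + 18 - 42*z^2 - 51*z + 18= 24*l*z - 42*z^2 + 36*z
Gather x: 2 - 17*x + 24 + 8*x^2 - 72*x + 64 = 8*x^2 - 89*x + 90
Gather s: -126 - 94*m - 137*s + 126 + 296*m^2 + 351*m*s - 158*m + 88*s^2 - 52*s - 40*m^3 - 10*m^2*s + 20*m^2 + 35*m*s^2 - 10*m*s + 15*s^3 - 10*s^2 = -40*m^3 + 316*m^2 - 252*m + 15*s^3 + s^2*(35*m + 78) + s*(-10*m^2 + 341*m - 189)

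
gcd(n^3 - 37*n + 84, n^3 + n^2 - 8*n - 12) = n - 3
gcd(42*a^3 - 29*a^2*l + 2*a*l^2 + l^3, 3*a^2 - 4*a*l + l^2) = 3*a - l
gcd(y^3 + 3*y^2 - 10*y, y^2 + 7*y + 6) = 1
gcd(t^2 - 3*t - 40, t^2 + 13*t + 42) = 1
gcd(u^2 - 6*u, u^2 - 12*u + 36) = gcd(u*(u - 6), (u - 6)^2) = u - 6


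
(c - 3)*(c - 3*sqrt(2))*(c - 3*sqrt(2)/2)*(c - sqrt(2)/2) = c^4 - 5*sqrt(2)*c^3 - 3*c^3 + 27*c^2/2 + 15*sqrt(2)*c^2 - 81*c/2 - 9*sqrt(2)*c/2 + 27*sqrt(2)/2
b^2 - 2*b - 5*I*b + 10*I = (b - 2)*(b - 5*I)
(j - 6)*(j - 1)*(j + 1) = j^3 - 6*j^2 - j + 6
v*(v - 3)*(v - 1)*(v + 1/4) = v^4 - 15*v^3/4 + 2*v^2 + 3*v/4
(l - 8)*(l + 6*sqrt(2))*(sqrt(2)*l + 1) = sqrt(2)*l^3 - 8*sqrt(2)*l^2 + 13*l^2 - 104*l + 6*sqrt(2)*l - 48*sqrt(2)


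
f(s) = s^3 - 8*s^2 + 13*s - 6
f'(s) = 3*s^2 - 16*s + 13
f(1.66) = -1.89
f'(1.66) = -5.29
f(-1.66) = -54.20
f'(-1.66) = 47.83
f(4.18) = -18.40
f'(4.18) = -1.46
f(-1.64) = -53.25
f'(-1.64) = 47.31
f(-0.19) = -8.77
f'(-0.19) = 16.15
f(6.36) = 10.34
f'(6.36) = 32.59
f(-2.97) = -141.38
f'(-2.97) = 86.98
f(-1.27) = -37.46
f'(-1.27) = 38.16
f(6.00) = 0.00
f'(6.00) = 25.00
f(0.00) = -6.00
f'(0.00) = 13.00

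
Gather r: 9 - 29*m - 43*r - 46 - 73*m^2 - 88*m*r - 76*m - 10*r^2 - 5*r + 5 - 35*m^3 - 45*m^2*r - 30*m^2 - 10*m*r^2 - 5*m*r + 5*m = -35*m^3 - 103*m^2 - 100*m + r^2*(-10*m - 10) + r*(-45*m^2 - 93*m - 48) - 32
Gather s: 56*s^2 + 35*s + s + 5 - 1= 56*s^2 + 36*s + 4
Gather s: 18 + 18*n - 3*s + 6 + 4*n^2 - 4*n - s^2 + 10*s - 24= 4*n^2 + 14*n - s^2 + 7*s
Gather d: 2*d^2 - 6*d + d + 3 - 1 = 2*d^2 - 5*d + 2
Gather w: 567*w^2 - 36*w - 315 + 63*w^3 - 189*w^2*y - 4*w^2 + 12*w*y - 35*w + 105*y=63*w^3 + w^2*(563 - 189*y) + w*(12*y - 71) + 105*y - 315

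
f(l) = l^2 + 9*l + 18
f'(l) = 2*l + 9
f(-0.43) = 14.31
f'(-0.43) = 8.14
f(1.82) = 37.69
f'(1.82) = 12.64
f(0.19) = 19.75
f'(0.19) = 9.38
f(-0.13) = 16.85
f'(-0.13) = 8.74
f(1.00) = 28.00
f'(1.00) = 11.00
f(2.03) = 40.39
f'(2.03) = 13.06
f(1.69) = 36.07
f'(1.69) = 12.38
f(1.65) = 35.57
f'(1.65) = 12.30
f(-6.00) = 0.00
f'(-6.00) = -3.00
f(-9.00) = 18.00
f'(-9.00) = -9.00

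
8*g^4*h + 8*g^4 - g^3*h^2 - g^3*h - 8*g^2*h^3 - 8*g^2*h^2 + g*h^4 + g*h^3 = (-8*g + h)*(-g + h)*(g + h)*(g*h + g)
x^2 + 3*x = x*(x + 3)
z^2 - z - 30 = (z - 6)*(z + 5)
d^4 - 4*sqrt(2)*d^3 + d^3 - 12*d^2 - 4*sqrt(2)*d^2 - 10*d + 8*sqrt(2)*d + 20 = (d - 1)*(d + 2)*(d - 5*sqrt(2))*(d + sqrt(2))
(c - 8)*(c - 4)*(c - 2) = c^3 - 14*c^2 + 56*c - 64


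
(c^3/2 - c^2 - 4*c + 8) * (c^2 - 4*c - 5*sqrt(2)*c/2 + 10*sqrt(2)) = c^5/2 - 3*c^4 - 5*sqrt(2)*c^4/4 + 15*sqrt(2)*c^3/2 + 24*c^2 - 60*sqrt(2)*c - 32*c + 80*sqrt(2)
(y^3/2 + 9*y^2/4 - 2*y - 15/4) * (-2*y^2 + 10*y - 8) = -y^5 + y^4/2 + 45*y^3/2 - 61*y^2/2 - 43*y/2 + 30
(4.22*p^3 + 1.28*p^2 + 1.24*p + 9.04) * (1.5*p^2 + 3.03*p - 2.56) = 6.33*p^5 + 14.7066*p^4 - 5.0648*p^3 + 14.0404*p^2 + 24.2168*p - 23.1424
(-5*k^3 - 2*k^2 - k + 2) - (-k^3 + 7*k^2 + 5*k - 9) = -4*k^3 - 9*k^2 - 6*k + 11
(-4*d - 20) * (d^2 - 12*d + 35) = -4*d^3 + 28*d^2 + 100*d - 700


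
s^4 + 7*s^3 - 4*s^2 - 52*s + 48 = (s - 2)*(s - 1)*(s + 4)*(s + 6)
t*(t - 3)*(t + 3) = t^3 - 9*t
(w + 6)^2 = w^2 + 12*w + 36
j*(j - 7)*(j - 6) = j^3 - 13*j^2 + 42*j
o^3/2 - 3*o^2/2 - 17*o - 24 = (o/2 + 1)*(o - 8)*(o + 3)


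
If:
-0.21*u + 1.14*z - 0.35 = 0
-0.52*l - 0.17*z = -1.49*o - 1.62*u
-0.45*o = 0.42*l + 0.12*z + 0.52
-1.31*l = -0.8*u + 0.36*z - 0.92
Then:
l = 4.49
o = -5.76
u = 6.91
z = 1.58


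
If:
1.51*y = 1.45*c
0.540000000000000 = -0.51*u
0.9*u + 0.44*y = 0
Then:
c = 2.26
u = -1.06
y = 2.17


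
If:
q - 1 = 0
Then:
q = 1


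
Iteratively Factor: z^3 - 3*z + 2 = (z + 2)*(z^2 - 2*z + 1) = (z - 1)*(z + 2)*(z - 1)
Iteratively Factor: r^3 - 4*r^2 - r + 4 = (r + 1)*(r^2 - 5*r + 4) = (r - 1)*(r + 1)*(r - 4)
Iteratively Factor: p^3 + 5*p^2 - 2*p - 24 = (p + 3)*(p^2 + 2*p - 8) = (p - 2)*(p + 3)*(p + 4)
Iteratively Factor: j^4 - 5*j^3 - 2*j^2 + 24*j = (j)*(j^3 - 5*j^2 - 2*j + 24) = j*(j + 2)*(j^2 - 7*j + 12) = j*(j - 4)*(j + 2)*(j - 3)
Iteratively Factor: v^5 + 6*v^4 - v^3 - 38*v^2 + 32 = (v + 4)*(v^4 + 2*v^3 - 9*v^2 - 2*v + 8) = (v - 1)*(v + 4)*(v^3 + 3*v^2 - 6*v - 8) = (v - 2)*(v - 1)*(v + 4)*(v^2 + 5*v + 4) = (v - 2)*(v - 1)*(v + 4)^2*(v + 1)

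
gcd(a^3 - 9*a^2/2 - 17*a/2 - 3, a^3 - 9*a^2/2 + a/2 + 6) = a + 1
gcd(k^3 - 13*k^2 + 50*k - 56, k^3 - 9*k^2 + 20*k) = k - 4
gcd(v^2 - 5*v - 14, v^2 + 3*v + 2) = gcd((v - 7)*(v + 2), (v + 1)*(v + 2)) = v + 2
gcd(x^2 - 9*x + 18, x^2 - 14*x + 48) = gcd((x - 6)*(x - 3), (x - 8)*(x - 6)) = x - 6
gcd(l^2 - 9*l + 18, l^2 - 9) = l - 3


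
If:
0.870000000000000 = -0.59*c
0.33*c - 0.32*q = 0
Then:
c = -1.47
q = -1.52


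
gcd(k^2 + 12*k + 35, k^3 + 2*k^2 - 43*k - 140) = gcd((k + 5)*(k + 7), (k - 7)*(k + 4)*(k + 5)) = k + 5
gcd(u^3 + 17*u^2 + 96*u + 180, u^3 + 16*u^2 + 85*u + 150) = u^2 + 11*u + 30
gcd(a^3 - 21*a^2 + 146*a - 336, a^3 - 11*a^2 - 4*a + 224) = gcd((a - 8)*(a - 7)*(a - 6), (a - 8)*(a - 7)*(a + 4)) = a^2 - 15*a + 56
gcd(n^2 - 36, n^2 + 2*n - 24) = n + 6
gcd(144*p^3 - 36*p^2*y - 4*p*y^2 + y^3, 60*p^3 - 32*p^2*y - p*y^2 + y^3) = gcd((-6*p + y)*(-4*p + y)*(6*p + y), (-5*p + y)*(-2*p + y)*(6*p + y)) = 6*p + y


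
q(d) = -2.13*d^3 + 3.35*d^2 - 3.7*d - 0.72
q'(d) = -6.39*d^2 + 6.7*d - 3.7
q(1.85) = -9.59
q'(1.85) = -13.17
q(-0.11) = -0.27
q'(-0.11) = -4.51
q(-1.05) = 9.32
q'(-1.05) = -17.78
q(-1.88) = 32.23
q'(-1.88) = -38.88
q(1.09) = -3.53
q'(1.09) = -3.99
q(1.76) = -8.47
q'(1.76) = -11.70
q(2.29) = -17.20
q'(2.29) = -21.87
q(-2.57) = 67.07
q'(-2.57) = -63.12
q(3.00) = -39.18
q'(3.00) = -41.11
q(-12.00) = 4206.72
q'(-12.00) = -1004.26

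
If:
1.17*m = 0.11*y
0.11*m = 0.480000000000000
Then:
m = 4.36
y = 46.41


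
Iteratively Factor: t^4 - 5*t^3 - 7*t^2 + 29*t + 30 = (t + 2)*(t^3 - 7*t^2 + 7*t + 15) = (t + 1)*(t + 2)*(t^2 - 8*t + 15) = (t - 5)*(t + 1)*(t + 2)*(t - 3)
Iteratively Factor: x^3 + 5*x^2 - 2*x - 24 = (x + 4)*(x^2 + x - 6) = (x - 2)*(x + 4)*(x + 3)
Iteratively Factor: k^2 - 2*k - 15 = (k + 3)*(k - 5)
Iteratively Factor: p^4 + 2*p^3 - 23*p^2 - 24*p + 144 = (p - 3)*(p^3 + 5*p^2 - 8*p - 48) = (p - 3)*(p + 4)*(p^2 + p - 12) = (p - 3)*(p + 4)^2*(p - 3)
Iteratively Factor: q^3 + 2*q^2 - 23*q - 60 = (q - 5)*(q^2 + 7*q + 12) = (q - 5)*(q + 3)*(q + 4)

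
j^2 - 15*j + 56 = (j - 8)*(j - 7)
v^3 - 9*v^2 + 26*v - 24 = (v - 4)*(v - 3)*(v - 2)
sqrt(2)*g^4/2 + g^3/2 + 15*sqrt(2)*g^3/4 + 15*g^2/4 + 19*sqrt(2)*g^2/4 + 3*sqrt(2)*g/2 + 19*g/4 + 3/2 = (g/2 + 1/2)*(g + 1/2)*(g + 6)*(sqrt(2)*g + 1)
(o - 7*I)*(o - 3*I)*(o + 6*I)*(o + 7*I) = o^4 + 3*I*o^3 + 67*o^2 + 147*I*o + 882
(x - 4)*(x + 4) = x^2 - 16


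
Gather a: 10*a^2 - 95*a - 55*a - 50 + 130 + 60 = 10*a^2 - 150*a + 140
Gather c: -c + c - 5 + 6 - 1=0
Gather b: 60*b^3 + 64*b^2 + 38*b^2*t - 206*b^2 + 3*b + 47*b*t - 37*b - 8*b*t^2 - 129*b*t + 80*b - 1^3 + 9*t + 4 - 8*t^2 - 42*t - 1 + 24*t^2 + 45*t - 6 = 60*b^3 + b^2*(38*t - 142) + b*(-8*t^2 - 82*t + 46) + 16*t^2 + 12*t - 4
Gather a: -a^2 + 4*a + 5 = -a^2 + 4*a + 5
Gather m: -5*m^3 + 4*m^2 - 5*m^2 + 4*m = -5*m^3 - m^2 + 4*m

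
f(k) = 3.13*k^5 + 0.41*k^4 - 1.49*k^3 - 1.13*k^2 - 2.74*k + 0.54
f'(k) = 15.65*k^4 + 1.64*k^3 - 4.47*k^2 - 2.26*k - 2.74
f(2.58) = 336.33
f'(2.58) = 683.25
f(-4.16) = -3677.08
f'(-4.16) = 4498.16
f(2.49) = 279.07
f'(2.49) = 590.84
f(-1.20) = -2.16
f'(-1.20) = 23.15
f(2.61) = 357.32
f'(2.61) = 716.30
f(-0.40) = 1.53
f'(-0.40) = -2.26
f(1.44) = 10.95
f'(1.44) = 56.93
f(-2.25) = -152.03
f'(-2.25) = 362.13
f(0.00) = 0.54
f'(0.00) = -2.74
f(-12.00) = -767896.98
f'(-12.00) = 321065.18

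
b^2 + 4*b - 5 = (b - 1)*(b + 5)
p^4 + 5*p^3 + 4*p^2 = p^2*(p + 1)*(p + 4)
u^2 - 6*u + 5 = (u - 5)*(u - 1)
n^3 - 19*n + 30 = (n - 3)*(n - 2)*(n + 5)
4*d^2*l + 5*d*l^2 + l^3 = l*(d + l)*(4*d + l)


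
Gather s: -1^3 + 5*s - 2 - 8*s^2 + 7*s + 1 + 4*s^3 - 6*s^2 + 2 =4*s^3 - 14*s^2 + 12*s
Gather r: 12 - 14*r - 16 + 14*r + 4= 0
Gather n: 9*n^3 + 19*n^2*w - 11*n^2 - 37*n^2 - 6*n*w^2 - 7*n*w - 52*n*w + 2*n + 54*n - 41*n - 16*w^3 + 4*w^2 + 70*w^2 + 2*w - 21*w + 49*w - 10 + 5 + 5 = 9*n^3 + n^2*(19*w - 48) + n*(-6*w^2 - 59*w + 15) - 16*w^3 + 74*w^2 + 30*w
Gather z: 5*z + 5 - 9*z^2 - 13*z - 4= -9*z^2 - 8*z + 1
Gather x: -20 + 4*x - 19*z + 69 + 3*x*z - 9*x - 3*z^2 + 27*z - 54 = x*(3*z - 5) - 3*z^2 + 8*z - 5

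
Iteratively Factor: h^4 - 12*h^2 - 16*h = (h + 2)*(h^3 - 2*h^2 - 8*h) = (h + 2)^2*(h^2 - 4*h) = h*(h + 2)^2*(h - 4)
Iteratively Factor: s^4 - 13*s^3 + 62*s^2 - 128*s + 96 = (s - 4)*(s^3 - 9*s^2 + 26*s - 24) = (s - 4)*(s - 2)*(s^2 - 7*s + 12) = (s - 4)*(s - 3)*(s - 2)*(s - 4)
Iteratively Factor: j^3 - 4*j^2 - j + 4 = (j - 1)*(j^2 - 3*j - 4) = (j - 4)*(j - 1)*(j + 1)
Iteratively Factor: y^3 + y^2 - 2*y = (y - 1)*(y^2 + 2*y) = y*(y - 1)*(y + 2)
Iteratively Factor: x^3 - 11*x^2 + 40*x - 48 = (x - 4)*(x^2 - 7*x + 12) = (x - 4)*(x - 3)*(x - 4)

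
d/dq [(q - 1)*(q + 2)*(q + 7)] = 3*q^2 + 16*q + 5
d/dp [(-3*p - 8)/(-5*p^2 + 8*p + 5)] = (-15*p^2 - 80*p + 49)/(25*p^4 - 80*p^3 + 14*p^2 + 80*p + 25)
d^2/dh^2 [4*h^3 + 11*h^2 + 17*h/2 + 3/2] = 24*h + 22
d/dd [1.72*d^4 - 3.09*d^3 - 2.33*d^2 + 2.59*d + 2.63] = 6.88*d^3 - 9.27*d^2 - 4.66*d + 2.59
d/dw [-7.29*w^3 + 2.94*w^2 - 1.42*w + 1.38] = -21.87*w^2 + 5.88*w - 1.42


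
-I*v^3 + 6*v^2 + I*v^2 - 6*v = v*(v + 6*I)*(-I*v + I)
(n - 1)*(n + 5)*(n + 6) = n^3 + 10*n^2 + 19*n - 30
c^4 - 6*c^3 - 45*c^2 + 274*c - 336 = (c - 8)*(c - 3)*(c - 2)*(c + 7)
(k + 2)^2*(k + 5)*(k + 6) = k^4 + 15*k^3 + 78*k^2 + 164*k + 120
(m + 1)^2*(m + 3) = m^3 + 5*m^2 + 7*m + 3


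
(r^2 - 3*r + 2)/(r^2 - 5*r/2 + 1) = 2*(r - 1)/(2*r - 1)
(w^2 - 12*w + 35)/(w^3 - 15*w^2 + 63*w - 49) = (w - 5)/(w^2 - 8*w + 7)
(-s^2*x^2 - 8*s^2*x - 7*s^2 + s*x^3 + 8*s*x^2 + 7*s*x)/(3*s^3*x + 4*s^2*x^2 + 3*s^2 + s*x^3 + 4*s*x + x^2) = s*(-s*x^2 - 8*s*x - 7*s + x^3 + 8*x^2 + 7*x)/(3*s^3*x + 4*s^2*x^2 + 3*s^2 + s*x^3 + 4*s*x + x^2)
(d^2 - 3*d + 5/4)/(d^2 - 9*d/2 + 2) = (d - 5/2)/(d - 4)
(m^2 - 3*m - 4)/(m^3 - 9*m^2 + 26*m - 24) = (m + 1)/(m^2 - 5*m + 6)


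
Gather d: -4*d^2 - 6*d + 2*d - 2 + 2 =-4*d^2 - 4*d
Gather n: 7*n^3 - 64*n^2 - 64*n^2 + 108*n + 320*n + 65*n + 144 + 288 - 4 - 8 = 7*n^3 - 128*n^2 + 493*n + 420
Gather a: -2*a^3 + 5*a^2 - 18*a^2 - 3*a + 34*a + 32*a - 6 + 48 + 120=-2*a^3 - 13*a^2 + 63*a + 162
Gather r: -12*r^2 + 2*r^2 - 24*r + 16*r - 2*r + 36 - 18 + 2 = -10*r^2 - 10*r + 20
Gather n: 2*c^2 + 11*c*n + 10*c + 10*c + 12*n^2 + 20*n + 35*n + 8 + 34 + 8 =2*c^2 + 20*c + 12*n^2 + n*(11*c + 55) + 50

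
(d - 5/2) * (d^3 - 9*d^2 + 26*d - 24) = d^4 - 23*d^3/2 + 97*d^2/2 - 89*d + 60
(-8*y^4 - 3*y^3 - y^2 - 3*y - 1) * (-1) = 8*y^4 + 3*y^3 + y^2 + 3*y + 1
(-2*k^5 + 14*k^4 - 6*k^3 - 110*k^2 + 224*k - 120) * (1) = -2*k^5 + 14*k^4 - 6*k^3 - 110*k^2 + 224*k - 120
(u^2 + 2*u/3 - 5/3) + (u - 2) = u^2 + 5*u/3 - 11/3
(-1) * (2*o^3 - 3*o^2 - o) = -2*o^3 + 3*o^2 + o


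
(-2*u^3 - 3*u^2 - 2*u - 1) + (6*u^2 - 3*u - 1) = -2*u^3 + 3*u^2 - 5*u - 2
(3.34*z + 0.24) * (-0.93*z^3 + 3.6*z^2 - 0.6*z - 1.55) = -3.1062*z^4 + 11.8008*z^3 - 1.14*z^2 - 5.321*z - 0.372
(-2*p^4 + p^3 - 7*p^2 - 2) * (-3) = 6*p^4 - 3*p^3 + 21*p^2 + 6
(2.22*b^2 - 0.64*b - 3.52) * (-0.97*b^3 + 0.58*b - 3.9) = -2.1534*b^5 + 0.6208*b^4 + 4.702*b^3 - 9.0292*b^2 + 0.4544*b + 13.728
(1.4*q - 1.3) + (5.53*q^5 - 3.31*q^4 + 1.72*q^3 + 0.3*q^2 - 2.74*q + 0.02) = 5.53*q^5 - 3.31*q^4 + 1.72*q^3 + 0.3*q^2 - 1.34*q - 1.28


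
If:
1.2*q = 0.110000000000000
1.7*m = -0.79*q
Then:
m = -0.04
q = 0.09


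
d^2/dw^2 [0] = 0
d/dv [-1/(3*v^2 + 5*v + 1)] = (6*v + 5)/(3*v^2 + 5*v + 1)^2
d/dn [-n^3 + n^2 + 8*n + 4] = -3*n^2 + 2*n + 8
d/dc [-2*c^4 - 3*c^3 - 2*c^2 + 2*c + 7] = -8*c^3 - 9*c^2 - 4*c + 2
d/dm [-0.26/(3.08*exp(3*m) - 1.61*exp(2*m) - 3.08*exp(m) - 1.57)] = (2.4024*exp(2*m) - 0.8372*exp(m) - 0.8008)*exp(m)/(-3.08*exp(3*m) + 1.61*exp(2*m) + 3.08*exp(m) + 1.57)^2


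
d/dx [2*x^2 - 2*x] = 4*x - 2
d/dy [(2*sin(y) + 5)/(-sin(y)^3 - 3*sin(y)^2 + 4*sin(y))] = (4*sin(y)^3 + 21*sin(y)^2 + 30*sin(y) - 20)*cos(y)/((sin(y) - 1)^2*(sin(y) + 4)^2*sin(y)^2)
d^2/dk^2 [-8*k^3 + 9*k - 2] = -48*k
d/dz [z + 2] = 1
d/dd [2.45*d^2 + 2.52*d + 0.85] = 4.9*d + 2.52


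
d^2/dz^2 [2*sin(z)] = -2*sin(z)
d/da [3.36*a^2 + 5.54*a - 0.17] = 6.72*a + 5.54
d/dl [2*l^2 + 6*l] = 4*l + 6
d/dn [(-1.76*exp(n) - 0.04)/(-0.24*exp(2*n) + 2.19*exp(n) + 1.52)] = (-(0.48*exp(n) - 2.19)*(1.76*exp(n) + 0.04) + 0.4224*exp(2*n) - 3.8544*exp(n) - 2.6752)*exp(n)/(-0.24*exp(2*n) + 2.19*exp(n) + 1.52)^2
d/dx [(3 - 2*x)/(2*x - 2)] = -1/(2*(x - 1)^2)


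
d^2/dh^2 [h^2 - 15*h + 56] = 2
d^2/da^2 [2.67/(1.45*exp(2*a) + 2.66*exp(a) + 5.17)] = (2.67*(2.9*exp(a) + 2.66)*(5.8*exp(a) + 5.32)*exp(a) - (15.486*exp(a) + 7.1022)*(1.45*exp(2*a) + 2.66*exp(a) + 5.17))*exp(a)/(1.45*exp(2*a) + 2.66*exp(a) + 5.17)^3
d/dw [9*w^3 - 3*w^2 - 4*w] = 27*w^2 - 6*w - 4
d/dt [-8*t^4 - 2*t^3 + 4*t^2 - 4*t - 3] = -32*t^3 - 6*t^2 + 8*t - 4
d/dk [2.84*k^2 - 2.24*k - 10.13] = 5.68*k - 2.24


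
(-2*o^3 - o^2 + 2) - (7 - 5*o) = -2*o^3 - o^2 + 5*o - 5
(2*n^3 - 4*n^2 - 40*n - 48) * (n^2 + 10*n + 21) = 2*n^5 + 16*n^4 - 38*n^3 - 532*n^2 - 1320*n - 1008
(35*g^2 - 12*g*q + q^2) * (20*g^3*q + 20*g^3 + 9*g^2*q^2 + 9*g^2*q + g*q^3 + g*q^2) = 700*g^5*q + 700*g^5 + 75*g^4*q^2 + 75*g^4*q - 53*g^3*q^3 - 53*g^3*q^2 - 3*g^2*q^4 - 3*g^2*q^3 + g*q^5 + g*q^4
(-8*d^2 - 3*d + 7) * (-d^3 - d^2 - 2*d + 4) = 8*d^5 + 11*d^4 + 12*d^3 - 33*d^2 - 26*d + 28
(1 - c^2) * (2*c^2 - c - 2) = -2*c^4 + c^3 + 4*c^2 - c - 2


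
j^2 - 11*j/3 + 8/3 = (j - 8/3)*(j - 1)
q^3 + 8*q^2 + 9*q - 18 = (q - 1)*(q + 3)*(q + 6)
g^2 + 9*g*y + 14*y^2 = (g + 2*y)*(g + 7*y)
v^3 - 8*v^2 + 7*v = v*(v - 7)*(v - 1)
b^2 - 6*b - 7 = (b - 7)*(b + 1)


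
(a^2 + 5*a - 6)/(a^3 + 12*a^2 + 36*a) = (a - 1)/(a*(a + 6))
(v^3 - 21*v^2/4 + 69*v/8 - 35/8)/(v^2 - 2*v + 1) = (8*v^2 - 34*v + 35)/(8*(v - 1))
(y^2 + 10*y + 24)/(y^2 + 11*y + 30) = (y + 4)/(y + 5)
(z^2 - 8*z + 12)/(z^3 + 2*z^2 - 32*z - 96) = (z - 2)/(z^2 + 8*z + 16)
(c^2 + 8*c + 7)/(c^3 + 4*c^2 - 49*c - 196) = (c + 1)/(c^2 - 3*c - 28)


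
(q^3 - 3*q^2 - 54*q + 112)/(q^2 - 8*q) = q + 5 - 14/q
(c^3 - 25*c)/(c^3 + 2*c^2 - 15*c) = (c - 5)/(c - 3)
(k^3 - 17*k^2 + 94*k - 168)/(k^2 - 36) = (k^2 - 11*k + 28)/(k + 6)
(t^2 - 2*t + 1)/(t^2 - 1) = (t - 1)/(t + 1)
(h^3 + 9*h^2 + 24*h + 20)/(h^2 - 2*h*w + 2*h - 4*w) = (-h^2 - 7*h - 10)/(-h + 2*w)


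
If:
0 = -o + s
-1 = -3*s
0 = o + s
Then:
No Solution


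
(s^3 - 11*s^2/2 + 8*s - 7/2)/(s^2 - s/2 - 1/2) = (2*s^2 - 9*s + 7)/(2*s + 1)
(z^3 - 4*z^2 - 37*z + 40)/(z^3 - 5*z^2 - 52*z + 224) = (z^2 + 4*z - 5)/(z^2 + 3*z - 28)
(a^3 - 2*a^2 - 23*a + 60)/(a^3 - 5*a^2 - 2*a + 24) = (a + 5)/(a + 2)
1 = 1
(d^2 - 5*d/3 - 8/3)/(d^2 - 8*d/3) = (d + 1)/d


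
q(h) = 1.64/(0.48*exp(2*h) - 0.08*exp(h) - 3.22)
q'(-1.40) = -0.01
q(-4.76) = -0.51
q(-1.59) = -0.51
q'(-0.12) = -0.13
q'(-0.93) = -0.02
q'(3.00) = -0.02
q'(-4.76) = 0.00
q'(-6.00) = 0.00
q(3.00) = 0.01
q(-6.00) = -0.51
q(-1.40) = -0.51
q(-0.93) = -0.52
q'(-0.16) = -0.12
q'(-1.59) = -0.00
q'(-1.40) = -0.01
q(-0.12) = -0.56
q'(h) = 1.64*(-0.96*exp(2*h) + 0.08*exp(h))/(0.48*exp(2*h) - 0.08*exp(h) - 3.22)^2 = (0.1312 - 1.5744*exp(h))*exp(h)/(-0.48*exp(2*h) + 0.08*exp(h) + 3.22)^2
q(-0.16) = -0.56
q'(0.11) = -0.25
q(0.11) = -0.60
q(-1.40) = -0.51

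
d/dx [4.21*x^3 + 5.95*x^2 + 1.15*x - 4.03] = 12.63*x^2 + 11.9*x + 1.15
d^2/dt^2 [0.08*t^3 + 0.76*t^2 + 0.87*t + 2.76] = 0.48*t + 1.52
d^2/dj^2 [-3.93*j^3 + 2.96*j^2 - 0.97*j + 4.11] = 5.92 - 23.58*j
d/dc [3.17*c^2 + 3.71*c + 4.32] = 6.34*c + 3.71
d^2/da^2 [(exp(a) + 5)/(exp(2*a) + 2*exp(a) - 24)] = (exp(4*a) + 18*exp(3*a) + 174*exp(2*a) + 548*exp(a) + 816)*exp(a)/(exp(6*a) + 6*exp(5*a) - 60*exp(4*a) - 280*exp(3*a) + 1440*exp(2*a) + 3456*exp(a) - 13824)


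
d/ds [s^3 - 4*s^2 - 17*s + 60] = 3*s^2 - 8*s - 17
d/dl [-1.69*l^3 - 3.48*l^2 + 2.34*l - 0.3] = -5.07*l^2 - 6.96*l + 2.34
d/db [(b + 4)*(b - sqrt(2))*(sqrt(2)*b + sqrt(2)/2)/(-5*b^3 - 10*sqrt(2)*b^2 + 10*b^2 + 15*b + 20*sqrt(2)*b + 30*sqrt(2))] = (-12*b^4 + 13*sqrt(2)*b^4 - 4*b^3 + 20*sqrt(2)*b^3 - 33*sqrt(2)*b^2 + 160*b^2 - 80*sqrt(2)*b + 248*b - 76*sqrt(2) + 72)/(10*(b^6 - 4*b^5 + 4*sqrt(2)*b^5 - 16*sqrt(2)*b^4 + 6*b^4 - 20*b^3 - 8*sqrt(2)*b^3 - 7*b^2 + 48*sqrt(2)*b^2 + 36*sqrt(2)*b + 96*b + 72))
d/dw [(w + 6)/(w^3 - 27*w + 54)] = -2/(w^3 - 9*w^2 + 27*w - 27)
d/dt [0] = 0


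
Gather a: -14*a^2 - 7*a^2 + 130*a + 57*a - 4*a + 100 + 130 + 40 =-21*a^2 + 183*a + 270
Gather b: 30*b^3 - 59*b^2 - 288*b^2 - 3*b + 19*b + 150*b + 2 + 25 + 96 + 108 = 30*b^3 - 347*b^2 + 166*b + 231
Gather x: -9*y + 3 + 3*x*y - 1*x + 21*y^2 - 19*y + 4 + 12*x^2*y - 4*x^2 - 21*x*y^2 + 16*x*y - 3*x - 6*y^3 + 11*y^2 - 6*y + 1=x^2*(12*y - 4) + x*(-21*y^2 + 19*y - 4) - 6*y^3 + 32*y^2 - 34*y + 8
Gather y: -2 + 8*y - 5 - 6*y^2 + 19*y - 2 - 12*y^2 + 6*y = -18*y^2 + 33*y - 9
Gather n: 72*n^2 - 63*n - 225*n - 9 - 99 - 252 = 72*n^2 - 288*n - 360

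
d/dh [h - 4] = 1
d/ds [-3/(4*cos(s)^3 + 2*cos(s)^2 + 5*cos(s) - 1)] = 3*(12*sin(s)^2 - 4*cos(s) - 17)*sin(s)/(8*cos(s) + cos(2*s) + cos(3*s))^2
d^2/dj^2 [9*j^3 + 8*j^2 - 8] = 54*j + 16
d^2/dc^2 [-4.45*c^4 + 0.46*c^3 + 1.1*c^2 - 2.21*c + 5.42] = -53.4*c^2 + 2.76*c + 2.2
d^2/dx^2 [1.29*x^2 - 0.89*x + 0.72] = 2.58000000000000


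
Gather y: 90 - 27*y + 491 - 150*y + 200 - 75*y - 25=756 - 252*y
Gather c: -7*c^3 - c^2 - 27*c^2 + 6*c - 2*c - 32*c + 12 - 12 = -7*c^3 - 28*c^2 - 28*c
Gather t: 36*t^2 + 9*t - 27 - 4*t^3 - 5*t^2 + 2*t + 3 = -4*t^3 + 31*t^2 + 11*t - 24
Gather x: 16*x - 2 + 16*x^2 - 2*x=16*x^2 + 14*x - 2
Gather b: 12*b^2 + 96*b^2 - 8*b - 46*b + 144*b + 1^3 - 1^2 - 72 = 108*b^2 + 90*b - 72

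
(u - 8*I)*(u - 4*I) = u^2 - 12*I*u - 32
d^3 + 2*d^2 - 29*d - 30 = (d - 5)*(d + 1)*(d + 6)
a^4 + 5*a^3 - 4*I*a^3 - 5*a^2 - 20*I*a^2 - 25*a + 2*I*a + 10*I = (a + 5)*(a - 2*I)*(a - I)^2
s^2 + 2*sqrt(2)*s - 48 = (s - 4*sqrt(2))*(s + 6*sqrt(2))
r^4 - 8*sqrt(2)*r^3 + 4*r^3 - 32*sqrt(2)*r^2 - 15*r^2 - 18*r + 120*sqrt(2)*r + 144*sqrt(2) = (r - 3)*(r + 1)*(r + 6)*(r - 8*sqrt(2))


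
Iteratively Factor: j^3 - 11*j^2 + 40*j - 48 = (j - 3)*(j^2 - 8*j + 16) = (j - 4)*(j - 3)*(j - 4)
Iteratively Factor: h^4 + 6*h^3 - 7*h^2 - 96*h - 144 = (h + 4)*(h^3 + 2*h^2 - 15*h - 36) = (h + 3)*(h + 4)*(h^2 - h - 12) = (h - 4)*(h + 3)*(h + 4)*(h + 3)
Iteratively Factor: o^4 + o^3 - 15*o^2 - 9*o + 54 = (o - 3)*(o^3 + 4*o^2 - 3*o - 18) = (o - 3)*(o - 2)*(o^2 + 6*o + 9) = (o - 3)*(o - 2)*(o + 3)*(o + 3)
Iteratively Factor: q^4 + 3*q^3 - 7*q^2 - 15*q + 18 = (q - 2)*(q^3 + 5*q^2 + 3*q - 9) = (q - 2)*(q - 1)*(q^2 + 6*q + 9) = (q - 2)*(q - 1)*(q + 3)*(q + 3)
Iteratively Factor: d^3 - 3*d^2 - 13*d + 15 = (d - 5)*(d^2 + 2*d - 3) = (d - 5)*(d + 3)*(d - 1)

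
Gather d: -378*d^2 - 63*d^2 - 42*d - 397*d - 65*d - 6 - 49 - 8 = -441*d^2 - 504*d - 63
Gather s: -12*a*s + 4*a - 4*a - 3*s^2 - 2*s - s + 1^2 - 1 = -3*s^2 + s*(-12*a - 3)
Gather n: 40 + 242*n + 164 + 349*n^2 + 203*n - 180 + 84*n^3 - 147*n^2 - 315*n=84*n^3 + 202*n^2 + 130*n + 24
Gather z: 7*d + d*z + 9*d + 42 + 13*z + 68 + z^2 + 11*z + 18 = 16*d + z^2 + z*(d + 24) + 128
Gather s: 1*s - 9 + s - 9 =2*s - 18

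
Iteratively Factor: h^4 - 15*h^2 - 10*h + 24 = (h + 2)*(h^3 - 2*h^2 - 11*h + 12) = (h - 4)*(h + 2)*(h^2 + 2*h - 3) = (h - 4)*(h - 1)*(h + 2)*(h + 3)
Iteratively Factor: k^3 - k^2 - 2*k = (k)*(k^2 - k - 2) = k*(k - 2)*(k + 1)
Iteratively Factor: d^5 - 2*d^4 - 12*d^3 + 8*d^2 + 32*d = (d + 2)*(d^4 - 4*d^3 - 4*d^2 + 16*d) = (d - 2)*(d + 2)*(d^3 - 2*d^2 - 8*d) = (d - 4)*(d - 2)*(d + 2)*(d^2 + 2*d) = (d - 4)*(d - 2)*(d + 2)^2*(d)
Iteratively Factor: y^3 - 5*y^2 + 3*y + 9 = (y - 3)*(y^2 - 2*y - 3) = (y - 3)*(y + 1)*(y - 3)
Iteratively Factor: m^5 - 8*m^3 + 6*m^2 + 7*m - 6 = (m - 1)*(m^4 + m^3 - 7*m^2 - m + 6) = (m - 2)*(m - 1)*(m^3 + 3*m^2 - m - 3) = (m - 2)*(m - 1)*(m + 1)*(m^2 + 2*m - 3) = (m - 2)*(m - 1)*(m + 1)*(m + 3)*(m - 1)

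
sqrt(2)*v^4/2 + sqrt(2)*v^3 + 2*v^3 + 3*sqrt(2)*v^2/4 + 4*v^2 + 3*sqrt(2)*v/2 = v*(v + 2)*(v + 3*sqrt(2)/2)*(sqrt(2)*v/2 + 1/2)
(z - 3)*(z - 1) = z^2 - 4*z + 3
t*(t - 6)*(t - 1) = t^3 - 7*t^2 + 6*t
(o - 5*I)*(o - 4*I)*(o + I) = o^3 - 8*I*o^2 - 11*o - 20*I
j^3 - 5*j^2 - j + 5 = (j - 5)*(j - 1)*(j + 1)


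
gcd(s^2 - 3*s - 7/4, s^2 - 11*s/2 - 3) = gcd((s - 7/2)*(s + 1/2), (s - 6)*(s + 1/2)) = s + 1/2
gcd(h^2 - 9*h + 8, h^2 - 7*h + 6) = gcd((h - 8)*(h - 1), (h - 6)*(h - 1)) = h - 1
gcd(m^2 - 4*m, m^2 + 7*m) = m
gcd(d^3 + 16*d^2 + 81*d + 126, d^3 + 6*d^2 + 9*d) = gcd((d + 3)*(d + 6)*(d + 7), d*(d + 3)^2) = d + 3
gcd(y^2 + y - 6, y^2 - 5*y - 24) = y + 3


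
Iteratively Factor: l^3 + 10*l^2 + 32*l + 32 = (l + 4)*(l^2 + 6*l + 8) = (l + 2)*(l + 4)*(l + 4)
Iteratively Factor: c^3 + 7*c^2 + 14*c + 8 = (c + 4)*(c^2 + 3*c + 2) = (c + 2)*(c + 4)*(c + 1)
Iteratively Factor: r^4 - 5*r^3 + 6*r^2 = (r)*(r^3 - 5*r^2 + 6*r) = r^2*(r^2 - 5*r + 6) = r^2*(r - 2)*(r - 3)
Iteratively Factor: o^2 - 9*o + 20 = (o - 4)*(o - 5)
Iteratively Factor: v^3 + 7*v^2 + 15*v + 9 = (v + 3)*(v^2 + 4*v + 3) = (v + 3)^2*(v + 1)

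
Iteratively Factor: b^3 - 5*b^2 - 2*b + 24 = (b - 4)*(b^2 - b - 6) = (b - 4)*(b - 3)*(b + 2)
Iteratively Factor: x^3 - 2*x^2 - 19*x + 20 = (x - 5)*(x^2 + 3*x - 4) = (x - 5)*(x - 1)*(x + 4)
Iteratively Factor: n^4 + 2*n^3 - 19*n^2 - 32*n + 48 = (n - 4)*(n^3 + 6*n^2 + 5*n - 12) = (n - 4)*(n - 1)*(n^2 + 7*n + 12) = (n - 4)*(n - 1)*(n + 4)*(n + 3)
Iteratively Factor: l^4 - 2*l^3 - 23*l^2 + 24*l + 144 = (l - 4)*(l^3 + 2*l^2 - 15*l - 36) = (l - 4)^2*(l^2 + 6*l + 9) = (l - 4)^2*(l + 3)*(l + 3)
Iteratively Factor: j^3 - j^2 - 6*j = (j - 3)*(j^2 + 2*j) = j*(j - 3)*(j + 2)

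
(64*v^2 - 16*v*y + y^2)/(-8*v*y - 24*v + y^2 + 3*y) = (-8*v + y)/(y + 3)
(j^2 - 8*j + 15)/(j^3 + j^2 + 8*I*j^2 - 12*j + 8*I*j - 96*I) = (j - 5)/(j^2 + j*(4 + 8*I) + 32*I)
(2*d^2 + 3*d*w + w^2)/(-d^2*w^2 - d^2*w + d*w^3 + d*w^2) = (2*d^2 + 3*d*w + w^2)/(d*w*(-d*w - d + w^2 + w))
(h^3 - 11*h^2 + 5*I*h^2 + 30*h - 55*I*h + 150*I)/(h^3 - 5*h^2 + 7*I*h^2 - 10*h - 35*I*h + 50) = (h - 6)/(h + 2*I)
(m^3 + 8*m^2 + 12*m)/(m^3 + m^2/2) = 2*(m^2 + 8*m + 12)/(m*(2*m + 1))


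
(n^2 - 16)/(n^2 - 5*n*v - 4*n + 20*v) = (-n - 4)/(-n + 5*v)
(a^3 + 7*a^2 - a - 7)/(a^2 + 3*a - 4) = (a^2 + 8*a + 7)/(a + 4)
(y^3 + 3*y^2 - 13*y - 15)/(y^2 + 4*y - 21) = (y^2 + 6*y + 5)/(y + 7)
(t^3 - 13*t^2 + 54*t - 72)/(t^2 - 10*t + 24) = t - 3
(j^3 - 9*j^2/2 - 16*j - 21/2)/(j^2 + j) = j - 11/2 - 21/(2*j)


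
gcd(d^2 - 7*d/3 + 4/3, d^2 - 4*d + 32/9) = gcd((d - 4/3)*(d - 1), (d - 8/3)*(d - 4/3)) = d - 4/3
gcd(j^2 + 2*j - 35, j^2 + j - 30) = j - 5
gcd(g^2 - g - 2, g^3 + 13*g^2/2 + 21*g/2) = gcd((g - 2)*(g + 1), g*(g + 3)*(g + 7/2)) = 1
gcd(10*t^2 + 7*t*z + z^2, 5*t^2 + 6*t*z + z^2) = 5*t + z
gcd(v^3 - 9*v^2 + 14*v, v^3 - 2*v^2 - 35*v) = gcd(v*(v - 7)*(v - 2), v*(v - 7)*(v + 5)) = v^2 - 7*v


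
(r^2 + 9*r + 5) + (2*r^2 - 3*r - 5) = 3*r^2 + 6*r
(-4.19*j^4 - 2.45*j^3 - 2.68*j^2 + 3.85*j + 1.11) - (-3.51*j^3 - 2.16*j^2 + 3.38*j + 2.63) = -4.19*j^4 + 1.06*j^3 - 0.52*j^2 + 0.47*j - 1.52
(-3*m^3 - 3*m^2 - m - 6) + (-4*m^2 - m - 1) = -3*m^3 - 7*m^2 - 2*m - 7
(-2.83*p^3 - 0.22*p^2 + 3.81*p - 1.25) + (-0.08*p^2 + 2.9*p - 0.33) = -2.83*p^3 - 0.3*p^2 + 6.71*p - 1.58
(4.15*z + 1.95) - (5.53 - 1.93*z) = 6.08*z - 3.58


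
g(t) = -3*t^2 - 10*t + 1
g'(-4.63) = 17.78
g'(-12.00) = 62.00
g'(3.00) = -28.00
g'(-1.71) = 0.26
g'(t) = -6*t - 10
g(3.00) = -56.00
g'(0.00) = -10.00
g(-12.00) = -311.00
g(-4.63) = -17.01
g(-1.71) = 9.33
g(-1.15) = 8.53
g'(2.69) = -26.14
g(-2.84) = 5.20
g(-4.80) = -20.12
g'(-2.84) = 7.04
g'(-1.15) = -3.10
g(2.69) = -47.61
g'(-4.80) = 18.80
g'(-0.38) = -7.72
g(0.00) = 1.00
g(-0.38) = 4.37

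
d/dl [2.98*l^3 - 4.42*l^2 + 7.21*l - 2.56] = 8.94*l^2 - 8.84*l + 7.21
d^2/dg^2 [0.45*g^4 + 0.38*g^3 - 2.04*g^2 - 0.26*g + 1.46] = 5.4*g^2 + 2.28*g - 4.08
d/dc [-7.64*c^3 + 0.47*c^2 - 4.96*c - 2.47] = -22.92*c^2 + 0.94*c - 4.96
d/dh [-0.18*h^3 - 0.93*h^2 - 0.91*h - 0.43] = -0.54*h^2 - 1.86*h - 0.91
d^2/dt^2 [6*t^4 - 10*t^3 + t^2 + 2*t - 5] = 72*t^2 - 60*t + 2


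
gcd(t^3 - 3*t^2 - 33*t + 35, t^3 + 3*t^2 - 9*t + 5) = t^2 + 4*t - 5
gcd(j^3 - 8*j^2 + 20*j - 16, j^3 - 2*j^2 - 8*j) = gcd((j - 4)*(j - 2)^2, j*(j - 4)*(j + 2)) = j - 4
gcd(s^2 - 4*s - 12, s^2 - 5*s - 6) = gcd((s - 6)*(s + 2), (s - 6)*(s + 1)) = s - 6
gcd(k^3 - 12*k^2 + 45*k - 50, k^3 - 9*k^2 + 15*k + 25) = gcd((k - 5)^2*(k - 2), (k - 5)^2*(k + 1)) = k^2 - 10*k + 25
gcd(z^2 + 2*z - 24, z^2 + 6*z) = z + 6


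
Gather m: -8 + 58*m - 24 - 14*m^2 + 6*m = -14*m^2 + 64*m - 32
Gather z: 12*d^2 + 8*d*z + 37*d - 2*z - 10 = 12*d^2 + 37*d + z*(8*d - 2) - 10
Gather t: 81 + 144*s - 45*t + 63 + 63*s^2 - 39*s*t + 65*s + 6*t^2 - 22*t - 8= 63*s^2 + 209*s + 6*t^2 + t*(-39*s - 67) + 136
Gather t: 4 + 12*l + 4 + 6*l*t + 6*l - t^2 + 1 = 6*l*t + 18*l - t^2 + 9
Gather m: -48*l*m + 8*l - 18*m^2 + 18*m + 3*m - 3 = 8*l - 18*m^2 + m*(21 - 48*l) - 3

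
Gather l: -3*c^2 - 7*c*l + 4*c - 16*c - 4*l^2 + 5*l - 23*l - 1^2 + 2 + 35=-3*c^2 - 12*c - 4*l^2 + l*(-7*c - 18) + 36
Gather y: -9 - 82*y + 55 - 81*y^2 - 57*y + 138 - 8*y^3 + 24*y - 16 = -8*y^3 - 81*y^2 - 115*y + 168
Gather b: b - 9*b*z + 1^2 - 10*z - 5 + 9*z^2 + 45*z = b*(1 - 9*z) + 9*z^2 + 35*z - 4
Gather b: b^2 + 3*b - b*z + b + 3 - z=b^2 + b*(4 - z) - z + 3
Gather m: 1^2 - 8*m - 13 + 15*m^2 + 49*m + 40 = 15*m^2 + 41*m + 28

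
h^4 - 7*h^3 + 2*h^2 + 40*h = h*(h - 5)*(h - 4)*(h + 2)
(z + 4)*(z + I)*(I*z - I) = I*z^3 - z^2 + 3*I*z^2 - 3*z - 4*I*z + 4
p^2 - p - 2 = (p - 2)*(p + 1)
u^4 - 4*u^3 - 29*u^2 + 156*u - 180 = (u - 5)*(u - 3)*(u - 2)*(u + 6)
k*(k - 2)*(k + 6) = k^3 + 4*k^2 - 12*k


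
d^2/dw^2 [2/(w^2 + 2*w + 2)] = 4*(-w^2 - 2*w + 4*(w + 1)^2 - 2)/(w^2 + 2*w + 2)^3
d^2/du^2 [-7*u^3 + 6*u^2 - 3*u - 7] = 12 - 42*u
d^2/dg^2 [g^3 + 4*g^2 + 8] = 6*g + 8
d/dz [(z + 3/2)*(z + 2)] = 2*z + 7/2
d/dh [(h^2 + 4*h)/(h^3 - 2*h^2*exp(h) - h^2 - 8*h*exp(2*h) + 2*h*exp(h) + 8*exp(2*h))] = (h*(h + 4)*(2*h^2*exp(h) - 3*h^2 + 16*h*exp(2*h) + 2*h*exp(h) + 2*h - 8*exp(2*h) - 2*exp(h)) + 2*(h + 2)*(h^3 - 2*h^2*exp(h) - h^2 - 8*h*exp(2*h) + 2*h*exp(h) + 8*exp(2*h)))/(h^3 - 2*h^2*exp(h) - h^2 - 8*h*exp(2*h) + 2*h*exp(h) + 8*exp(2*h))^2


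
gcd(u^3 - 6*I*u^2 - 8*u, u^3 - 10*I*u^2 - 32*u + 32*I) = u^2 - 6*I*u - 8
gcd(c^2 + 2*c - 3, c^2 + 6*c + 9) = c + 3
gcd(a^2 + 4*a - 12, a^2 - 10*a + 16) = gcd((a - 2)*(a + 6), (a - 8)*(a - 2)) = a - 2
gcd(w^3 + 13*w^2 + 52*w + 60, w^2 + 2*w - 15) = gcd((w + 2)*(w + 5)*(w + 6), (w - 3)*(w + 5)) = w + 5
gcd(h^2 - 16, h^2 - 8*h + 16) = h - 4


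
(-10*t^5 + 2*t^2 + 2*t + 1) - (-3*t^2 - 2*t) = -10*t^5 + 5*t^2 + 4*t + 1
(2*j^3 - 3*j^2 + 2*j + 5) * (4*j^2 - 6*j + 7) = 8*j^5 - 24*j^4 + 40*j^3 - 13*j^2 - 16*j + 35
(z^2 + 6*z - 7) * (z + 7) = z^3 + 13*z^2 + 35*z - 49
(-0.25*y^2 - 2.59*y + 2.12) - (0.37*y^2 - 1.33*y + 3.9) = -0.62*y^2 - 1.26*y - 1.78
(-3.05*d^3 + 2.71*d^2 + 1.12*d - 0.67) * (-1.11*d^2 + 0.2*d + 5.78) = 3.3855*d^5 - 3.6181*d^4 - 18.3302*d^3 + 16.6315*d^2 + 6.3396*d - 3.8726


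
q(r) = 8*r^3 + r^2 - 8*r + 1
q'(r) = 24*r^2 + 2*r - 8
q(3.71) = 393.60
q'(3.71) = 329.76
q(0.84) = -0.27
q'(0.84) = 10.61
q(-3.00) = -182.00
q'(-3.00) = 202.00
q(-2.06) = -48.21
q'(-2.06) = 89.73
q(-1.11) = 0.17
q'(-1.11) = 19.35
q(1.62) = 24.68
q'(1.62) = 58.23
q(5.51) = 1325.55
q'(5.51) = 731.66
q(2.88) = 177.36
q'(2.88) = 196.83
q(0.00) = 1.00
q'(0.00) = -8.00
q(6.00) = 1717.00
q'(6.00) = 868.00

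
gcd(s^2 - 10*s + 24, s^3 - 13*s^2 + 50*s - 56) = s - 4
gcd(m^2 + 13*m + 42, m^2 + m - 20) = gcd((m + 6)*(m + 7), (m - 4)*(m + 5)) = 1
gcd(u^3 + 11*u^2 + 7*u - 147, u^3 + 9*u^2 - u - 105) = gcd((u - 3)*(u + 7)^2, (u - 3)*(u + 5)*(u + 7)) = u^2 + 4*u - 21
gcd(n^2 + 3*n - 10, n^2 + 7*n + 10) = n + 5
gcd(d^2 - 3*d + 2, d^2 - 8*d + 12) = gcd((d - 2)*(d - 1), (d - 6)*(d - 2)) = d - 2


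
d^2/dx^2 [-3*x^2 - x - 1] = -6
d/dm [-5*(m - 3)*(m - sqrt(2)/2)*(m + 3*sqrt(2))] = -15*m^2 - 25*sqrt(2)*m + 30*m + 15 + 75*sqrt(2)/2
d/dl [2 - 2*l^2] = -4*l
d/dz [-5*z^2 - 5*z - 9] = -10*z - 5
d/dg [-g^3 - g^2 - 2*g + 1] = -3*g^2 - 2*g - 2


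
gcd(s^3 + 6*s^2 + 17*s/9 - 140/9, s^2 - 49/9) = s + 7/3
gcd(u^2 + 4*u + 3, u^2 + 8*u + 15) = u + 3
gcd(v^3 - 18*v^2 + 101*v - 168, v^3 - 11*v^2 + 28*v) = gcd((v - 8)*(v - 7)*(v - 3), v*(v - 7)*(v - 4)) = v - 7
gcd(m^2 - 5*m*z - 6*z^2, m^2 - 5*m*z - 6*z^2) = -m^2 + 5*m*z + 6*z^2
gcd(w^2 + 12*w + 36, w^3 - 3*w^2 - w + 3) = 1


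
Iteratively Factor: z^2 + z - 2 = (z + 2)*(z - 1)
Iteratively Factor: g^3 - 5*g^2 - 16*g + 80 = (g - 5)*(g^2 - 16) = (g - 5)*(g - 4)*(g + 4)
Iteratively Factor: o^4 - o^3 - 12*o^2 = (o)*(o^3 - o^2 - 12*o) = o*(o - 4)*(o^2 + 3*o) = o^2*(o - 4)*(o + 3)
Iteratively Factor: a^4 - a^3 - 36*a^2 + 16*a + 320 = (a + 4)*(a^3 - 5*a^2 - 16*a + 80) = (a - 5)*(a + 4)*(a^2 - 16) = (a - 5)*(a + 4)^2*(a - 4)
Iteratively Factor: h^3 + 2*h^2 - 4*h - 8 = (h + 2)*(h^2 - 4) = (h + 2)^2*(h - 2)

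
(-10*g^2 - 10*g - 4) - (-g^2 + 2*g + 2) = -9*g^2 - 12*g - 6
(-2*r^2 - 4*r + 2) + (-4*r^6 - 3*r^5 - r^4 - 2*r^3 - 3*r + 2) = -4*r^6 - 3*r^5 - r^4 - 2*r^3 - 2*r^2 - 7*r + 4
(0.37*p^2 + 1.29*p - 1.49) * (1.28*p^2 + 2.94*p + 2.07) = 0.4736*p^4 + 2.739*p^3 + 2.6513*p^2 - 1.7103*p - 3.0843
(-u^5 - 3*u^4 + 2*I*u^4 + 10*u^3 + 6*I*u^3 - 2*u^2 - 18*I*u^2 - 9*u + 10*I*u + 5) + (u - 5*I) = -u^5 - 3*u^4 + 2*I*u^4 + 10*u^3 + 6*I*u^3 - 2*u^2 - 18*I*u^2 - 8*u + 10*I*u + 5 - 5*I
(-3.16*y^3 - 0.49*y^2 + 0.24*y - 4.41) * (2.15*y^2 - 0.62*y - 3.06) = -6.794*y^5 + 0.9057*y^4 + 10.4894*y^3 - 8.1309*y^2 + 1.9998*y + 13.4946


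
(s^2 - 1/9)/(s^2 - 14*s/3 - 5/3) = (s - 1/3)/(s - 5)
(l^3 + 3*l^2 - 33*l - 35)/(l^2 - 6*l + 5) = (l^2 + 8*l + 7)/(l - 1)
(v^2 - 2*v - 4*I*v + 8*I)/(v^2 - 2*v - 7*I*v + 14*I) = (v - 4*I)/(v - 7*I)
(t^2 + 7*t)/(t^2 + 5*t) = (t + 7)/(t + 5)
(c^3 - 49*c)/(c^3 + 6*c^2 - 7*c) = (c - 7)/(c - 1)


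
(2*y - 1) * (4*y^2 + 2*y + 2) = 8*y^3 + 2*y - 2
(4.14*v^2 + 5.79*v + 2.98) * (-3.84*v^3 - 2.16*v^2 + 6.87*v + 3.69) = -15.8976*v^5 - 31.176*v^4 + 4.4922*v^3 + 48.6171*v^2 + 41.8377*v + 10.9962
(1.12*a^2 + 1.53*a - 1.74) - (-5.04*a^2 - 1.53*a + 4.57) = 6.16*a^2 + 3.06*a - 6.31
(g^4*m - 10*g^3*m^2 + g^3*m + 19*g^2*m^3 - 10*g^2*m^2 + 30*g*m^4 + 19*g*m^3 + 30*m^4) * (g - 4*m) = g^5*m - 14*g^4*m^2 + g^4*m + 59*g^3*m^3 - 14*g^3*m^2 - 46*g^2*m^4 + 59*g^2*m^3 - 120*g*m^5 - 46*g*m^4 - 120*m^5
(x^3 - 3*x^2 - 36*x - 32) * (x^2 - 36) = x^5 - 3*x^4 - 72*x^3 + 76*x^2 + 1296*x + 1152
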